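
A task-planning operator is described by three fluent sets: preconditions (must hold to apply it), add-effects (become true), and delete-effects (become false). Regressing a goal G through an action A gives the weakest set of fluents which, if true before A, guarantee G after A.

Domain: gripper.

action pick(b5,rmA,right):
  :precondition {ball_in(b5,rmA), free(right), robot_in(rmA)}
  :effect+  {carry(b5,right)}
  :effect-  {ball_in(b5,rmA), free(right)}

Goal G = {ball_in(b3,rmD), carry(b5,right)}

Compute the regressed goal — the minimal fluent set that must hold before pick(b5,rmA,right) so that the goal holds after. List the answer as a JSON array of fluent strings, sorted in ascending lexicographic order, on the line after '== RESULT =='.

Compute (G \ add) ∪ pre:
  G ∩ del = {}  (empty — regression defined)
  G \ add = {ball_in(b3,rmD), carry(b5,right)} \ {carry(b5,right)} = {ball_in(b3,rmD)}
  ∪ pre   = {ball_in(b3,rmD)} ∪ {ball_in(b5,rmA), free(right), robot_in(rmA)}
          = {ball_in(b3,rmD), ball_in(b5,rmA), free(right), robot_in(rmA)}

== RESULT ==
["ball_in(b3,rmD)", "ball_in(b5,rmA)", "free(right)", "robot_in(rmA)"]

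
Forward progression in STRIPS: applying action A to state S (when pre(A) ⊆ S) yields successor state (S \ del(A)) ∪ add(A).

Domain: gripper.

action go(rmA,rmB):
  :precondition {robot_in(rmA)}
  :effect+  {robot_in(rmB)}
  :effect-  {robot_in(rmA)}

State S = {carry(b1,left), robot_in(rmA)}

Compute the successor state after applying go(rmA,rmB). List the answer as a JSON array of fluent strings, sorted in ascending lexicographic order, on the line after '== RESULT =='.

Progress:
  pre ⊆ S: {robot_in(rmA)} ⊆ S  — applicable
  S \ del = {carry(b1,left)}
  ∪ add   = {carry(b1,left), robot_in(rmB)}

== RESULT ==
["carry(b1,left)", "robot_in(rmB)"]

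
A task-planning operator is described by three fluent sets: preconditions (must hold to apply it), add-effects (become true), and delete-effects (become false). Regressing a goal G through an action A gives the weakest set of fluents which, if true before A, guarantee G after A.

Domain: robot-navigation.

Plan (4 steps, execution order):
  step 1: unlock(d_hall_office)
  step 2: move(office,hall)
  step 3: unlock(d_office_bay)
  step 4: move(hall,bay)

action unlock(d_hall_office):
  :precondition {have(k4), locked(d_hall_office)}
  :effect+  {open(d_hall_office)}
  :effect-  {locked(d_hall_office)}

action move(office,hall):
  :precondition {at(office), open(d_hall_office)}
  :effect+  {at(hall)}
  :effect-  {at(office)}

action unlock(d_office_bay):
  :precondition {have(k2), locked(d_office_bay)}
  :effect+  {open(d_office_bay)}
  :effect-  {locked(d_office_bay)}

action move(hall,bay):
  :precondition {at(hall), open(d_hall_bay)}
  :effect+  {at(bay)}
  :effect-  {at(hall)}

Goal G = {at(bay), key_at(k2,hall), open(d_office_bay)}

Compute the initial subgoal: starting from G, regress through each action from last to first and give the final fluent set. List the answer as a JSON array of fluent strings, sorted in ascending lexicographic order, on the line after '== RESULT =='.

Work backward from the goal:
  through step 4 (move(hall,bay)): drop {at(bay)}, keep {key_at(k2,hall), open(d_office_bay)}, require {at(hall), open(d_hall_bay)}
    → {at(hall), key_at(k2,hall), open(d_hall_bay), open(d_office_bay)}
  through step 3 (unlock(d_office_bay)): drop {open(d_office_bay)}, keep {at(hall), key_at(k2,hall), open(d_hall_bay)}, require {have(k2), locked(d_office_bay)}
    → {at(hall), have(k2), key_at(k2,hall), locked(d_office_bay), open(d_hall_bay)}
  through step 2 (move(office,hall)): drop {at(hall)}, keep {have(k2), key_at(k2,hall), locked(d_office_bay), open(d_hall_bay)}, require {at(office), open(d_hall_office)}
    → {at(office), have(k2), key_at(k2,hall), locked(d_office_bay), open(d_hall_bay), open(d_hall_office)}
  through step 1 (unlock(d_hall_office)): drop {open(d_hall_office)}, keep {at(office), have(k2), key_at(k2,hall), locked(d_office_bay), open(d_hall_bay)}, require {have(k4), locked(d_hall_office)}
    → {at(office), have(k2), have(k4), key_at(k2,hall), locked(d_hall_office), locked(d_office_bay), open(d_hall_bay)}

== RESULT ==
["at(office)", "have(k2)", "have(k4)", "key_at(k2,hall)", "locked(d_hall_office)", "locked(d_office_bay)", "open(d_hall_bay)"]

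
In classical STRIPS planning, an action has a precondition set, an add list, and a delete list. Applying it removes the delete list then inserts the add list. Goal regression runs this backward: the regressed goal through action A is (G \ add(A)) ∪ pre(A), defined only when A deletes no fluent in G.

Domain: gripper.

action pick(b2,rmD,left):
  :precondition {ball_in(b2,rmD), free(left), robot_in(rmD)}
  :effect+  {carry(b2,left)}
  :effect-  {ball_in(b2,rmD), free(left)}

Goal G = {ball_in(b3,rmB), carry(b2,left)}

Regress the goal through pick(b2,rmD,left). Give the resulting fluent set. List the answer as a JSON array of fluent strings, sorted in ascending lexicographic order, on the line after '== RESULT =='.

Regress:
  G ∩ del = {}  (empty — regression defined)
  G \ add = {ball_in(b3,rmB), carry(b2,left)} \ {carry(b2,left)} = {ball_in(b3,rmB)}
  ∪ pre   = {ball_in(b3,rmB)} ∪ {ball_in(b2,rmD), free(left), robot_in(rmD)}
          = {ball_in(b2,rmD), ball_in(b3,rmB), free(left), robot_in(rmD)}

== RESULT ==
["ball_in(b2,rmD)", "ball_in(b3,rmB)", "free(left)", "robot_in(rmD)"]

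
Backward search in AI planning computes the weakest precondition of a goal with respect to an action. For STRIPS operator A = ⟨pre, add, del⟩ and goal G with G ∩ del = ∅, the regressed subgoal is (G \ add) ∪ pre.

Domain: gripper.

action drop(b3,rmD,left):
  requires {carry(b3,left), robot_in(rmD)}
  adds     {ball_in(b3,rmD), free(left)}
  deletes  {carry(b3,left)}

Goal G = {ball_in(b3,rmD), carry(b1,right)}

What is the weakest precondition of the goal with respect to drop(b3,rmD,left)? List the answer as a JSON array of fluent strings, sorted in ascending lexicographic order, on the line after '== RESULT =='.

Regress:
  G ∩ del = {}  (empty — regression defined)
  G \ add = {ball_in(b3,rmD), carry(b1,right)} \ {ball_in(b3,rmD), free(left)} = {carry(b1,right)}
  ∪ pre   = {carry(b1,right)} ∪ {carry(b3,left), robot_in(rmD)}
          = {carry(b1,right), carry(b3,left), robot_in(rmD)}

== RESULT ==
["carry(b1,right)", "carry(b3,left)", "robot_in(rmD)"]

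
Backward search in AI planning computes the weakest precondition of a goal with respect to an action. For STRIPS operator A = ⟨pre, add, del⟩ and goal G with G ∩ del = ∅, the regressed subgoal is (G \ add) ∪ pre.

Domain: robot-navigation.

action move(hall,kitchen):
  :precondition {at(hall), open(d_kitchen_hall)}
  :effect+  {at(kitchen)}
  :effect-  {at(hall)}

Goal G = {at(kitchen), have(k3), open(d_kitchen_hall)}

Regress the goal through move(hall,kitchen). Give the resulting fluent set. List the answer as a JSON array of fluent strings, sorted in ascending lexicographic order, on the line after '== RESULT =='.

Compute (G \ add) ∪ pre:
  G ∩ del = {}  (empty — regression defined)
  G \ add = {at(kitchen), have(k3), open(d_kitchen_hall)} \ {at(kitchen)} = {have(k3), open(d_kitchen_hall)}
  ∪ pre   = {have(k3), open(d_kitchen_hall)} ∪ {at(hall), open(d_kitchen_hall)}
          = {at(hall), have(k3), open(d_kitchen_hall)}

== RESULT ==
["at(hall)", "have(k3)", "open(d_kitchen_hall)"]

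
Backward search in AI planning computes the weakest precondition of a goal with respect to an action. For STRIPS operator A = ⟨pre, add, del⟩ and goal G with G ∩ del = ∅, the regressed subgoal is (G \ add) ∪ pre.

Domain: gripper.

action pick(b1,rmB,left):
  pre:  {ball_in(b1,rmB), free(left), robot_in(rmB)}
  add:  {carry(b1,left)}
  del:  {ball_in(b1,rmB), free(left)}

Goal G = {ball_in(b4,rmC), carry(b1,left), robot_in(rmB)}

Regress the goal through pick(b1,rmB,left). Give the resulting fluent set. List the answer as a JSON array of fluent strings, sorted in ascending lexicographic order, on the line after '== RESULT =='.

Compute (G \ add) ∪ pre:
  G ∩ del = {}  (empty — regression defined)
  G \ add = {ball_in(b4,rmC), carry(b1,left), robot_in(rmB)} \ {carry(b1,left)} = {ball_in(b4,rmC), robot_in(rmB)}
  ∪ pre   = {ball_in(b4,rmC), robot_in(rmB)} ∪ {ball_in(b1,rmB), free(left), robot_in(rmB)}
          = {ball_in(b1,rmB), ball_in(b4,rmC), free(left), robot_in(rmB)}

== RESULT ==
["ball_in(b1,rmB)", "ball_in(b4,rmC)", "free(left)", "robot_in(rmB)"]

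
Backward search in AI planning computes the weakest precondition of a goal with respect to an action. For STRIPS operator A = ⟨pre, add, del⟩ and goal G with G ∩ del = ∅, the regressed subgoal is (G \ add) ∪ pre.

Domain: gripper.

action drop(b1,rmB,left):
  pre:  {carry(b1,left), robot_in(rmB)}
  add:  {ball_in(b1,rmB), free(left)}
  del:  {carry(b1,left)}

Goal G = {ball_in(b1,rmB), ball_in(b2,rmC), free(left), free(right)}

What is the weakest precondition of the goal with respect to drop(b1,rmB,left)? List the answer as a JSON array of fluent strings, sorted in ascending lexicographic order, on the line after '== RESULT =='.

Regress:
  G ∩ del = {}  (empty — regression defined)
  G \ add = {ball_in(b1,rmB), ball_in(b2,rmC), free(left), free(right)} \ {ball_in(b1,rmB), free(left)} = {ball_in(b2,rmC), free(right)}
  ∪ pre   = {ball_in(b2,rmC), free(right)} ∪ {carry(b1,left), robot_in(rmB)}
          = {ball_in(b2,rmC), carry(b1,left), free(right), robot_in(rmB)}

== RESULT ==
["ball_in(b2,rmC)", "carry(b1,left)", "free(right)", "robot_in(rmB)"]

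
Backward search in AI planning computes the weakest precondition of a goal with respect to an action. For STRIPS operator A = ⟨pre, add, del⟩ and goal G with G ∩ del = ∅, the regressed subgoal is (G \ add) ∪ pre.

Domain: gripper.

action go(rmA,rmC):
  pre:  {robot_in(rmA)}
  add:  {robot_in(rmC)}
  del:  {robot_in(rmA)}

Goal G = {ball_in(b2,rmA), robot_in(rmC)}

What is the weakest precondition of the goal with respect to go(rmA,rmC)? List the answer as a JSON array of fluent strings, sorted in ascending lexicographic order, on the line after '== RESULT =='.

Compute (G \ add) ∪ pre:
  G ∩ del = {}  (empty — regression defined)
  G \ add = {ball_in(b2,rmA), robot_in(rmC)} \ {robot_in(rmC)} = {ball_in(b2,rmA)}
  ∪ pre   = {ball_in(b2,rmA)} ∪ {robot_in(rmA)}
          = {ball_in(b2,rmA), robot_in(rmA)}

== RESULT ==
["ball_in(b2,rmA)", "robot_in(rmA)"]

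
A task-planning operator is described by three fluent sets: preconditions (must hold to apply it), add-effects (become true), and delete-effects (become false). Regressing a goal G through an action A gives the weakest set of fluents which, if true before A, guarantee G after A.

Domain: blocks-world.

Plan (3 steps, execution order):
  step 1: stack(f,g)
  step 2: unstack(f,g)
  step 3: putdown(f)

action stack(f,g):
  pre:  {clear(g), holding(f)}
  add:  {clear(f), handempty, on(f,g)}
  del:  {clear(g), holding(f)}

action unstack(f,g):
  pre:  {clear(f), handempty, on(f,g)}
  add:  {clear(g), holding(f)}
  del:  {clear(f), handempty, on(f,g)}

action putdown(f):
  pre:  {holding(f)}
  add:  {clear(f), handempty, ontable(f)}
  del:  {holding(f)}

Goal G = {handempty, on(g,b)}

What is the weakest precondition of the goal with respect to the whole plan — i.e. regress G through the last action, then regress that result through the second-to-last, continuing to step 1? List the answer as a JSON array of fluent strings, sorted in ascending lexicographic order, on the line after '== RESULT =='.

Regress step by step:
  through step 3 (putdown(f)): drop {handempty}, keep {on(g,b)}, require {holding(f)}
    → {holding(f), on(g,b)}
  through step 2 (unstack(f,g)): drop {holding(f)}, keep {on(g,b)}, require {clear(f), handempty, on(f,g)}
    → {clear(f), handempty, on(f,g), on(g,b)}
  through step 1 (stack(f,g)): drop {clear(f), handempty, on(f,g)}, keep {on(g,b)}, require {clear(g), holding(f)}
    → {clear(g), holding(f), on(g,b)}

== RESULT ==
["clear(g)", "holding(f)", "on(g,b)"]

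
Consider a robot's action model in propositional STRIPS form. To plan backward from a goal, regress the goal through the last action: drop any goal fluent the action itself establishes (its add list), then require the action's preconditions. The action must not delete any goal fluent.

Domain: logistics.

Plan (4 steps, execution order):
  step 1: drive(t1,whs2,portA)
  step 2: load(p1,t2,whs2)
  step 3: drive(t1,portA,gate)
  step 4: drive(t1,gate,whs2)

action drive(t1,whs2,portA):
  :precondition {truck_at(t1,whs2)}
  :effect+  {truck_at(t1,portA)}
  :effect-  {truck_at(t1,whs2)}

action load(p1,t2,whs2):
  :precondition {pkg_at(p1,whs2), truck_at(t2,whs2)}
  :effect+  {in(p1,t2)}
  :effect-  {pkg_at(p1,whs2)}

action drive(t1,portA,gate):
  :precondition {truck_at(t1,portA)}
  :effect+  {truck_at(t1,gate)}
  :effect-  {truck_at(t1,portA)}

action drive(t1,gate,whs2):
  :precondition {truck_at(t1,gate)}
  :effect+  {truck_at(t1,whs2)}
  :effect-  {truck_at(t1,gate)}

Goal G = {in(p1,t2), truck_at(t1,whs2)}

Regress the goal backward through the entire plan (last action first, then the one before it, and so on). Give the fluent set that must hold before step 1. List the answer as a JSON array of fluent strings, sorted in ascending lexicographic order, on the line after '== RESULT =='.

Work backward from the goal:
  through step 4 (drive(t1,gate,whs2)): drop {truck_at(t1,whs2)}, keep {in(p1,t2)}, require {truck_at(t1,gate)}
    → {in(p1,t2), truck_at(t1,gate)}
  through step 3 (drive(t1,portA,gate)): drop {truck_at(t1,gate)}, keep {in(p1,t2)}, require {truck_at(t1,portA)}
    → {in(p1,t2), truck_at(t1,portA)}
  through step 2 (load(p1,t2,whs2)): drop {in(p1,t2)}, keep {truck_at(t1,portA)}, require {pkg_at(p1,whs2), truck_at(t2,whs2)}
    → {pkg_at(p1,whs2), truck_at(t1,portA), truck_at(t2,whs2)}
  through step 1 (drive(t1,whs2,portA)): drop {truck_at(t1,portA)}, keep {pkg_at(p1,whs2), truck_at(t2,whs2)}, require {truck_at(t1,whs2)}
    → {pkg_at(p1,whs2), truck_at(t1,whs2), truck_at(t2,whs2)}

== RESULT ==
["pkg_at(p1,whs2)", "truck_at(t1,whs2)", "truck_at(t2,whs2)"]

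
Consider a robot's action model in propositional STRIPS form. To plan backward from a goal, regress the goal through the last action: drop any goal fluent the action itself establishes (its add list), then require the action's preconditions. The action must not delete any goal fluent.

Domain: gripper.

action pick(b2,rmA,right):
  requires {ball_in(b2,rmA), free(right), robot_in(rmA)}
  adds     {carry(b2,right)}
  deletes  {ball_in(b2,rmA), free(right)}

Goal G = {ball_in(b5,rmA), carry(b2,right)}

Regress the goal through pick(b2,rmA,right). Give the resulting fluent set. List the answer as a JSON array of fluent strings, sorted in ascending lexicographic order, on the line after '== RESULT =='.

Compute (G \ add) ∪ pre:
  G ∩ del = {}  (empty — regression defined)
  G \ add = {ball_in(b5,rmA), carry(b2,right)} \ {carry(b2,right)} = {ball_in(b5,rmA)}
  ∪ pre   = {ball_in(b5,rmA)} ∪ {ball_in(b2,rmA), free(right), robot_in(rmA)}
          = {ball_in(b2,rmA), ball_in(b5,rmA), free(right), robot_in(rmA)}

== RESULT ==
["ball_in(b2,rmA)", "ball_in(b5,rmA)", "free(right)", "robot_in(rmA)"]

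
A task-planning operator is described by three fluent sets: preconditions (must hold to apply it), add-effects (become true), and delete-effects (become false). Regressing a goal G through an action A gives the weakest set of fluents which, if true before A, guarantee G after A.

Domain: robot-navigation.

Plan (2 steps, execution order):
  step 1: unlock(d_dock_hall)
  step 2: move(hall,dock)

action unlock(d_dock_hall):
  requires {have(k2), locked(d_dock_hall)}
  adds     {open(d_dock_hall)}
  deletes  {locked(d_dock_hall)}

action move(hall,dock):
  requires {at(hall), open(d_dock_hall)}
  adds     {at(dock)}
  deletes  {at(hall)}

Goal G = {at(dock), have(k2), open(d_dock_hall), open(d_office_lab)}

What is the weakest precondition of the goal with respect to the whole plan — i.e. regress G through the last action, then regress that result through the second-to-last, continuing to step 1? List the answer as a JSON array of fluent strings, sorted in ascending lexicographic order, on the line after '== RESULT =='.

Regress step by step:
  through step 2 (move(hall,dock)): drop {at(dock)}, keep {have(k2), open(d_dock_hall), open(d_office_lab)}, require {at(hall), open(d_dock_hall)}
    → {at(hall), have(k2), open(d_dock_hall), open(d_office_lab)}
  through step 1 (unlock(d_dock_hall)): drop {open(d_dock_hall)}, keep {at(hall), have(k2), open(d_office_lab)}, require {have(k2), locked(d_dock_hall)}
    → {at(hall), have(k2), locked(d_dock_hall), open(d_office_lab)}

== RESULT ==
["at(hall)", "have(k2)", "locked(d_dock_hall)", "open(d_office_lab)"]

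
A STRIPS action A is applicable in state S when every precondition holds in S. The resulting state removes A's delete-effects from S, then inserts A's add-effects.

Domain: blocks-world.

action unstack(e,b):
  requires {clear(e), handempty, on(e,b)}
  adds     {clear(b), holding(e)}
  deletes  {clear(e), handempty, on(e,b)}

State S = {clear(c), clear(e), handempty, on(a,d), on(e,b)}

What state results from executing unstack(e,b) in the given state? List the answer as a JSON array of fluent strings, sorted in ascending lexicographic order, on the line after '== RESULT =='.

Progress:
  pre ⊆ S: {clear(e), handempty, on(e,b)} ⊆ S  — applicable
  S \ del = {clear(c), on(a,d)}
  ∪ add   = {clear(b), clear(c), holding(e), on(a,d)}

== RESULT ==
["clear(b)", "clear(c)", "holding(e)", "on(a,d)"]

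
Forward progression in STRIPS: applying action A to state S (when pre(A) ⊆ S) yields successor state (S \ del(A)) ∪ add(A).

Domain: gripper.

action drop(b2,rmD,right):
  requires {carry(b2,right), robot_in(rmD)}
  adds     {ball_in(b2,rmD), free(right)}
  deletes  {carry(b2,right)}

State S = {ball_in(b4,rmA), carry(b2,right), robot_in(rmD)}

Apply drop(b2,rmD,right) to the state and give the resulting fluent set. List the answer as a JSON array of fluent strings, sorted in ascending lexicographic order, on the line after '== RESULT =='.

Compute (S \ del) ∪ add:
  pre ⊆ S: {carry(b2,right), robot_in(rmD)} ⊆ S  — applicable
  S \ del = {ball_in(b4,rmA), robot_in(rmD)}
  ∪ add   = {ball_in(b2,rmD), ball_in(b4,rmA), free(right), robot_in(rmD)}

== RESULT ==
["ball_in(b2,rmD)", "ball_in(b4,rmA)", "free(right)", "robot_in(rmD)"]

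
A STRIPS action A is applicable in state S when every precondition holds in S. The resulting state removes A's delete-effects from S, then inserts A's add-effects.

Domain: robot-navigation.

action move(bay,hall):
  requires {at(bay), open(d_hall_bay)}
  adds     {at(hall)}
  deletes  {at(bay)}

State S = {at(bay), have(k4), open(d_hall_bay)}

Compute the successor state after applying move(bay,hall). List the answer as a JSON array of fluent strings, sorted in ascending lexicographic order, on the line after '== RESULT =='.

Compute (S \ del) ∪ add:
  pre ⊆ S: {at(bay), open(d_hall_bay)} ⊆ S  — applicable
  S \ del = {have(k4), open(d_hall_bay)}
  ∪ add   = {at(hall), have(k4), open(d_hall_bay)}

== RESULT ==
["at(hall)", "have(k4)", "open(d_hall_bay)"]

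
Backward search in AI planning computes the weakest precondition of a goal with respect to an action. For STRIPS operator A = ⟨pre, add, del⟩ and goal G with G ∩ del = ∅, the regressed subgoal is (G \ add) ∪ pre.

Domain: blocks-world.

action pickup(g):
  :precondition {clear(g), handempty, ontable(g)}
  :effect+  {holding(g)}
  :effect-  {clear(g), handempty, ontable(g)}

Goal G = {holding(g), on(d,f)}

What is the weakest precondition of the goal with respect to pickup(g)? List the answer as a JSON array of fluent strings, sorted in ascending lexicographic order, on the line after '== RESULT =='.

Regress:
  G ∩ del = {}  (empty — regression defined)
  G \ add = {holding(g), on(d,f)} \ {holding(g)} = {on(d,f)}
  ∪ pre   = {on(d,f)} ∪ {clear(g), handempty, ontable(g)}
          = {clear(g), handempty, on(d,f), ontable(g)}

== RESULT ==
["clear(g)", "handempty", "on(d,f)", "ontable(g)"]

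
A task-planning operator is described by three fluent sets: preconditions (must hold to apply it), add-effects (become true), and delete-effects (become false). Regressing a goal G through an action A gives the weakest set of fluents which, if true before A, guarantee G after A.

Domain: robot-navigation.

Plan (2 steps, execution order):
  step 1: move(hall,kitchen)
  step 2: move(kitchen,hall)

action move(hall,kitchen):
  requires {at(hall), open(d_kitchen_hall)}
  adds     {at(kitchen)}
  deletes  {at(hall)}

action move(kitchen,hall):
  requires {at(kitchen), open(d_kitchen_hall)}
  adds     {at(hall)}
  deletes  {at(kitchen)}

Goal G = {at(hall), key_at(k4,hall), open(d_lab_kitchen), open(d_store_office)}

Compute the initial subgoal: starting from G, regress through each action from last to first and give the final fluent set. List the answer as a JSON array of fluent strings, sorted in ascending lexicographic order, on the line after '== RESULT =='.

Work backward from the goal:
  through step 2 (move(kitchen,hall)): drop {at(hall)}, keep {key_at(k4,hall), open(d_lab_kitchen), open(d_store_office)}, require {at(kitchen), open(d_kitchen_hall)}
    → {at(kitchen), key_at(k4,hall), open(d_kitchen_hall), open(d_lab_kitchen), open(d_store_office)}
  through step 1 (move(hall,kitchen)): drop {at(kitchen)}, keep {key_at(k4,hall), open(d_kitchen_hall), open(d_lab_kitchen), open(d_store_office)}, require {at(hall), open(d_kitchen_hall)}
    → {at(hall), key_at(k4,hall), open(d_kitchen_hall), open(d_lab_kitchen), open(d_store_office)}

== RESULT ==
["at(hall)", "key_at(k4,hall)", "open(d_kitchen_hall)", "open(d_lab_kitchen)", "open(d_store_office)"]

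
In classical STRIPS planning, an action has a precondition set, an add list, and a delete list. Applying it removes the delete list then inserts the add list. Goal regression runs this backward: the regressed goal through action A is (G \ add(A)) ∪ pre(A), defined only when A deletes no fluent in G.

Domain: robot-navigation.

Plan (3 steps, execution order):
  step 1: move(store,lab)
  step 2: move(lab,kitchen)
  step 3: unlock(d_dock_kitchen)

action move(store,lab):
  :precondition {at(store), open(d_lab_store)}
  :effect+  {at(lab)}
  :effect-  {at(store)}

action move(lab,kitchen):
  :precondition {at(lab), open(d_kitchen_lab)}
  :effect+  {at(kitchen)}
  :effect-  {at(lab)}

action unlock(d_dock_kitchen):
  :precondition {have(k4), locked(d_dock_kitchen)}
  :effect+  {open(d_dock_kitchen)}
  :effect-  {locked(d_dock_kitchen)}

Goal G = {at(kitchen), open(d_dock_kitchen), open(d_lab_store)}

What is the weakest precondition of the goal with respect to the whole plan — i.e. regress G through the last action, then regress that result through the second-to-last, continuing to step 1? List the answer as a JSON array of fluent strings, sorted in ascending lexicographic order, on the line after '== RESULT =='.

Regress step by step:
  through step 3 (unlock(d_dock_kitchen)): drop {open(d_dock_kitchen)}, keep {at(kitchen), open(d_lab_store)}, require {have(k4), locked(d_dock_kitchen)}
    → {at(kitchen), have(k4), locked(d_dock_kitchen), open(d_lab_store)}
  through step 2 (move(lab,kitchen)): drop {at(kitchen)}, keep {have(k4), locked(d_dock_kitchen), open(d_lab_store)}, require {at(lab), open(d_kitchen_lab)}
    → {at(lab), have(k4), locked(d_dock_kitchen), open(d_kitchen_lab), open(d_lab_store)}
  through step 1 (move(store,lab)): drop {at(lab)}, keep {have(k4), locked(d_dock_kitchen), open(d_kitchen_lab), open(d_lab_store)}, require {at(store), open(d_lab_store)}
    → {at(store), have(k4), locked(d_dock_kitchen), open(d_kitchen_lab), open(d_lab_store)}

== RESULT ==
["at(store)", "have(k4)", "locked(d_dock_kitchen)", "open(d_kitchen_lab)", "open(d_lab_store)"]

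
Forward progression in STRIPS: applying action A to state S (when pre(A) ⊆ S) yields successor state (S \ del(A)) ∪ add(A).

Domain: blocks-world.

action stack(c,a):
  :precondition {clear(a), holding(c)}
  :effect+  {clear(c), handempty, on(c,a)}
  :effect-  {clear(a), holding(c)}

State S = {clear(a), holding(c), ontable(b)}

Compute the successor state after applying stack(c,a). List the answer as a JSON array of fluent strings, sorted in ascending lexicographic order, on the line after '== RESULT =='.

Progress:
  pre ⊆ S: {clear(a), holding(c)} ⊆ S  — applicable
  S \ del = {ontable(b)}
  ∪ add   = {clear(c), handempty, on(c,a), ontable(b)}

== RESULT ==
["clear(c)", "handempty", "on(c,a)", "ontable(b)"]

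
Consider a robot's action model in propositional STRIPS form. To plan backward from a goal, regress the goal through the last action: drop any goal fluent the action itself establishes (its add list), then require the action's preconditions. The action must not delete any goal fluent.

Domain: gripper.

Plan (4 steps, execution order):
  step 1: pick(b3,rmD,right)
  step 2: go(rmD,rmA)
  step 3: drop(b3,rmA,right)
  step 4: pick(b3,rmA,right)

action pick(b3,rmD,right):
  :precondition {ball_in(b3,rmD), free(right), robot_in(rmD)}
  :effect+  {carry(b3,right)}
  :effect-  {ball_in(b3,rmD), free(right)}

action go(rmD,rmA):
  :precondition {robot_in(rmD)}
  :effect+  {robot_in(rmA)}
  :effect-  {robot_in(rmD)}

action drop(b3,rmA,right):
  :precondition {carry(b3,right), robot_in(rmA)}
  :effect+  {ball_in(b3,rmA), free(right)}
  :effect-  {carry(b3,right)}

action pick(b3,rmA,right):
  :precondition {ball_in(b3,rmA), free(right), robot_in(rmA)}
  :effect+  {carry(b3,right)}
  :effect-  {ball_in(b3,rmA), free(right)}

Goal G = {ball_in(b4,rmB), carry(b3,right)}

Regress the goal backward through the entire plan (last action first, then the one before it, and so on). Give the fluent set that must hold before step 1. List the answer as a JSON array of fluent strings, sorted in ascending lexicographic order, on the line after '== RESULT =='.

Work backward from the goal:
  through step 4 (pick(b3,rmA,right)): drop {carry(b3,right)}, keep {ball_in(b4,rmB)}, require {ball_in(b3,rmA), free(right), robot_in(rmA)}
    → {ball_in(b3,rmA), ball_in(b4,rmB), free(right), robot_in(rmA)}
  through step 3 (drop(b3,rmA,right)): drop {ball_in(b3,rmA), free(right)}, keep {ball_in(b4,rmB), robot_in(rmA)}, require {carry(b3,right), robot_in(rmA)}
    → {ball_in(b4,rmB), carry(b3,right), robot_in(rmA)}
  through step 2 (go(rmD,rmA)): drop {robot_in(rmA)}, keep {ball_in(b4,rmB), carry(b3,right)}, require {robot_in(rmD)}
    → {ball_in(b4,rmB), carry(b3,right), robot_in(rmD)}
  through step 1 (pick(b3,rmD,right)): drop {carry(b3,right)}, keep {ball_in(b4,rmB), robot_in(rmD)}, require {ball_in(b3,rmD), free(right), robot_in(rmD)}
    → {ball_in(b3,rmD), ball_in(b4,rmB), free(right), robot_in(rmD)}

== RESULT ==
["ball_in(b3,rmD)", "ball_in(b4,rmB)", "free(right)", "robot_in(rmD)"]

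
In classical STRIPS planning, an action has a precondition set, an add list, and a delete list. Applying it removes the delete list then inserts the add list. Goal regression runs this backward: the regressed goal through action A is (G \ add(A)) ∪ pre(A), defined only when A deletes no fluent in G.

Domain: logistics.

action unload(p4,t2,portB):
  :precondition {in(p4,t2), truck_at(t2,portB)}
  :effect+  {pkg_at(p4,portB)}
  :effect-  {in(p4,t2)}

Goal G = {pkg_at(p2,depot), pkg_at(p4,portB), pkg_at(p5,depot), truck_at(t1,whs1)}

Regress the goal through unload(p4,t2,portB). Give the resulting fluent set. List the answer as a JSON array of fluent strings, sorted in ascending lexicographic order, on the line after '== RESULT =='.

Regress:
  G ∩ del = {}  (empty — regression defined)
  G \ add = {pkg_at(p2,depot), pkg_at(p4,portB), pkg_at(p5,depot), truck_at(t1,whs1)} \ {pkg_at(p4,portB)} = {pkg_at(p2,depot), pkg_at(p5,depot), truck_at(t1,whs1)}
  ∪ pre   = {pkg_at(p2,depot), pkg_at(p5,depot), truck_at(t1,whs1)} ∪ {in(p4,t2), truck_at(t2,portB)}
          = {in(p4,t2), pkg_at(p2,depot), pkg_at(p5,depot), truck_at(t1,whs1), truck_at(t2,portB)}

== RESULT ==
["in(p4,t2)", "pkg_at(p2,depot)", "pkg_at(p5,depot)", "truck_at(t1,whs1)", "truck_at(t2,portB)"]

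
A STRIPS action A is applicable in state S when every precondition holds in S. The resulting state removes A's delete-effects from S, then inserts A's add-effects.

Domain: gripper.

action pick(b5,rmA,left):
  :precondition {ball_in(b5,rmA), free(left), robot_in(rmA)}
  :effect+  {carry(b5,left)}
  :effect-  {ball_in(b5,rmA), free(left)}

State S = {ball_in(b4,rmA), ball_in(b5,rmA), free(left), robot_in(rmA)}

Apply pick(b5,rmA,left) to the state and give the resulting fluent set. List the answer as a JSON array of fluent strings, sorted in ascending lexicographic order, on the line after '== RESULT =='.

Progress:
  pre ⊆ S: {ball_in(b5,rmA), free(left), robot_in(rmA)} ⊆ S  — applicable
  S \ del = {ball_in(b4,rmA), robot_in(rmA)}
  ∪ add   = {ball_in(b4,rmA), carry(b5,left), robot_in(rmA)}

== RESULT ==
["ball_in(b4,rmA)", "carry(b5,left)", "robot_in(rmA)"]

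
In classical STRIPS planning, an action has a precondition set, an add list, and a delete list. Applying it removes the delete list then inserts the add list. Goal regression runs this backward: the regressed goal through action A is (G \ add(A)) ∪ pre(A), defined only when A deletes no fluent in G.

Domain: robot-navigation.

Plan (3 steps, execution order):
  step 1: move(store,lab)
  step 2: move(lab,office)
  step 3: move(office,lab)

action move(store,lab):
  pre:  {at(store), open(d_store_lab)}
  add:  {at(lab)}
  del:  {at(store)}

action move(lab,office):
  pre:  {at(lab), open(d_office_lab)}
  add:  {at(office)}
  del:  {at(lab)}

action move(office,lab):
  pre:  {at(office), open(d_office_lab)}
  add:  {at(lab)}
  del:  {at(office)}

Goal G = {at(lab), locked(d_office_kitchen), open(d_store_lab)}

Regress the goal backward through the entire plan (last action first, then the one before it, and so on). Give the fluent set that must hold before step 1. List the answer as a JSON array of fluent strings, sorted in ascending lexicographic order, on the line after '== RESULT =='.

Regress step by step:
  through step 3 (move(office,lab)): drop {at(lab)}, keep {locked(d_office_kitchen), open(d_store_lab)}, require {at(office), open(d_office_lab)}
    → {at(office), locked(d_office_kitchen), open(d_office_lab), open(d_store_lab)}
  through step 2 (move(lab,office)): drop {at(office)}, keep {locked(d_office_kitchen), open(d_office_lab), open(d_store_lab)}, require {at(lab), open(d_office_lab)}
    → {at(lab), locked(d_office_kitchen), open(d_office_lab), open(d_store_lab)}
  through step 1 (move(store,lab)): drop {at(lab)}, keep {locked(d_office_kitchen), open(d_office_lab), open(d_store_lab)}, require {at(store), open(d_store_lab)}
    → {at(store), locked(d_office_kitchen), open(d_office_lab), open(d_store_lab)}

== RESULT ==
["at(store)", "locked(d_office_kitchen)", "open(d_office_lab)", "open(d_store_lab)"]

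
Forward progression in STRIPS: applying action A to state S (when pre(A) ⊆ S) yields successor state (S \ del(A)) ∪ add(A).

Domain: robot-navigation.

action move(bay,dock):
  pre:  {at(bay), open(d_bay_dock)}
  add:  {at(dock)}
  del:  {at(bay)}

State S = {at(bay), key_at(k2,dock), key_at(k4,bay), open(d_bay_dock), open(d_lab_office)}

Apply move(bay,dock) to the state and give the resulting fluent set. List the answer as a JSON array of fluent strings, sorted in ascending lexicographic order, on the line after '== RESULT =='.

Compute (S \ del) ∪ add:
  pre ⊆ S: {at(bay), open(d_bay_dock)} ⊆ S  — applicable
  S \ del = {key_at(k2,dock), key_at(k4,bay), open(d_bay_dock), open(d_lab_office)}
  ∪ add   = {at(dock), key_at(k2,dock), key_at(k4,bay), open(d_bay_dock), open(d_lab_office)}

== RESULT ==
["at(dock)", "key_at(k2,dock)", "key_at(k4,bay)", "open(d_bay_dock)", "open(d_lab_office)"]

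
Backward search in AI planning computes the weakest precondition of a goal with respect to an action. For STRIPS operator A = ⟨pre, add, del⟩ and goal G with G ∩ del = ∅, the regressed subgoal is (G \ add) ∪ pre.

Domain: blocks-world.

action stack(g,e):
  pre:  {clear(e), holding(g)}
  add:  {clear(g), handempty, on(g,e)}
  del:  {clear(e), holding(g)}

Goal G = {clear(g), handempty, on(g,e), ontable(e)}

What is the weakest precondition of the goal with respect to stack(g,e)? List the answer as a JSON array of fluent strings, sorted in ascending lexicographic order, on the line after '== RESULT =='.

Compute (G \ add) ∪ pre:
  G ∩ del = {}  (empty — regression defined)
  G \ add = {clear(g), handempty, on(g,e), ontable(e)} \ {clear(g), handempty, on(g,e)} = {ontable(e)}
  ∪ pre   = {ontable(e)} ∪ {clear(e), holding(g)}
          = {clear(e), holding(g), ontable(e)}

== RESULT ==
["clear(e)", "holding(g)", "ontable(e)"]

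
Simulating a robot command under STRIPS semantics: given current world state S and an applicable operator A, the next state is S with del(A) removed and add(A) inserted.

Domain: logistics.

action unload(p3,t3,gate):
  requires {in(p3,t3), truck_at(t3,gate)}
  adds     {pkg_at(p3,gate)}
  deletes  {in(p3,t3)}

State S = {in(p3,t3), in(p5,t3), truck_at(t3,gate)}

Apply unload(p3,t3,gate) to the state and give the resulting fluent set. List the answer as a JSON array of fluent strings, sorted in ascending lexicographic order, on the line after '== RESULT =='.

Compute (S \ del) ∪ add:
  pre ⊆ S: {in(p3,t3), truck_at(t3,gate)} ⊆ S  — applicable
  S \ del = {in(p5,t3), truck_at(t3,gate)}
  ∪ add   = {in(p5,t3), pkg_at(p3,gate), truck_at(t3,gate)}

== RESULT ==
["in(p5,t3)", "pkg_at(p3,gate)", "truck_at(t3,gate)"]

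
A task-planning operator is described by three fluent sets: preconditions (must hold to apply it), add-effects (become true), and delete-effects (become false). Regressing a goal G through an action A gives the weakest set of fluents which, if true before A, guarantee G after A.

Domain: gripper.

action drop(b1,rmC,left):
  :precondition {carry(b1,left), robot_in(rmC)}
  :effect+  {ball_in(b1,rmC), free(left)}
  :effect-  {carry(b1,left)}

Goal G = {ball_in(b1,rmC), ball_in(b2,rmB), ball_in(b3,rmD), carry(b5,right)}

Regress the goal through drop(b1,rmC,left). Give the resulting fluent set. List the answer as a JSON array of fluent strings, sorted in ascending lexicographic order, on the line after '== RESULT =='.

Regress:
  G ∩ del = {}  (empty — regression defined)
  G \ add = {ball_in(b1,rmC), ball_in(b2,rmB), ball_in(b3,rmD), carry(b5,right)} \ {ball_in(b1,rmC), free(left)} = {ball_in(b2,rmB), ball_in(b3,rmD), carry(b5,right)}
  ∪ pre   = {ball_in(b2,rmB), ball_in(b3,rmD), carry(b5,right)} ∪ {carry(b1,left), robot_in(rmC)}
          = {ball_in(b2,rmB), ball_in(b3,rmD), carry(b1,left), carry(b5,right), robot_in(rmC)}

== RESULT ==
["ball_in(b2,rmB)", "ball_in(b3,rmD)", "carry(b1,left)", "carry(b5,right)", "robot_in(rmC)"]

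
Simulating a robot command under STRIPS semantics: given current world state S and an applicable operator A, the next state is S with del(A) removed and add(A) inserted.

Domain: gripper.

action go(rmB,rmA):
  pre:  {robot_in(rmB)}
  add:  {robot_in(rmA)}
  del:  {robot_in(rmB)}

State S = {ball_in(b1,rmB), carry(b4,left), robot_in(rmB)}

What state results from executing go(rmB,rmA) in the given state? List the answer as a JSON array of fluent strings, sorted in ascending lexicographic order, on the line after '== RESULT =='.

Compute (S \ del) ∪ add:
  pre ⊆ S: {robot_in(rmB)} ⊆ S  — applicable
  S \ del = {ball_in(b1,rmB), carry(b4,left)}
  ∪ add   = {ball_in(b1,rmB), carry(b4,left), robot_in(rmA)}

== RESULT ==
["ball_in(b1,rmB)", "carry(b4,left)", "robot_in(rmA)"]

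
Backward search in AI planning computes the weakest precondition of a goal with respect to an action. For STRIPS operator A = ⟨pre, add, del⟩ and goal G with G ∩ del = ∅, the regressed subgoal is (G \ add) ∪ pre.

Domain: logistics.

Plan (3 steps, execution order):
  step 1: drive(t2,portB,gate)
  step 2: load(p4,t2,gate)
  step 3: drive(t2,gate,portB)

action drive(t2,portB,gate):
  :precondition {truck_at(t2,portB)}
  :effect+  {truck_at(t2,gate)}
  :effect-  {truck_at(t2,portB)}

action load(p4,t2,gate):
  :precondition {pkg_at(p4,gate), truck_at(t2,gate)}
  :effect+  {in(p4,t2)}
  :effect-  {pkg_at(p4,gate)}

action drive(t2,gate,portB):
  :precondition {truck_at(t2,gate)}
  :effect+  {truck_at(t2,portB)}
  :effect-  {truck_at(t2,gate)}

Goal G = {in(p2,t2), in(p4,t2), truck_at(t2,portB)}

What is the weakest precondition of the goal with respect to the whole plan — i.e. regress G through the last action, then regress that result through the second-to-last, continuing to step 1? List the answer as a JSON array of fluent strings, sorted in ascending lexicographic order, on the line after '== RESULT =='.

Regress step by step:
  through step 3 (drive(t2,gate,portB)): drop {truck_at(t2,portB)}, keep {in(p2,t2), in(p4,t2)}, require {truck_at(t2,gate)}
    → {in(p2,t2), in(p4,t2), truck_at(t2,gate)}
  through step 2 (load(p4,t2,gate)): drop {in(p4,t2)}, keep {in(p2,t2), truck_at(t2,gate)}, require {pkg_at(p4,gate), truck_at(t2,gate)}
    → {in(p2,t2), pkg_at(p4,gate), truck_at(t2,gate)}
  through step 1 (drive(t2,portB,gate)): drop {truck_at(t2,gate)}, keep {in(p2,t2), pkg_at(p4,gate)}, require {truck_at(t2,portB)}
    → {in(p2,t2), pkg_at(p4,gate), truck_at(t2,portB)}

== RESULT ==
["in(p2,t2)", "pkg_at(p4,gate)", "truck_at(t2,portB)"]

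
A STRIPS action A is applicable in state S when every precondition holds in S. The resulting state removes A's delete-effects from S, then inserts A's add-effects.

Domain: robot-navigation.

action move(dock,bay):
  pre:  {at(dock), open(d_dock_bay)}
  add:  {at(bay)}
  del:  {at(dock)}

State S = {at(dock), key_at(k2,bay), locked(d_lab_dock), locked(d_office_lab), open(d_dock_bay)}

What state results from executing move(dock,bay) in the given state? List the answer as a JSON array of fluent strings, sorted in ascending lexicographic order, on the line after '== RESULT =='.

Progress:
  pre ⊆ S: {at(dock), open(d_dock_bay)} ⊆ S  — applicable
  S \ del = {key_at(k2,bay), locked(d_lab_dock), locked(d_office_lab), open(d_dock_bay)}
  ∪ add   = {at(bay), key_at(k2,bay), locked(d_lab_dock), locked(d_office_lab), open(d_dock_bay)}

== RESULT ==
["at(bay)", "key_at(k2,bay)", "locked(d_lab_dock)", "locked(d_office_lab)", "open(d_dock_bay)"]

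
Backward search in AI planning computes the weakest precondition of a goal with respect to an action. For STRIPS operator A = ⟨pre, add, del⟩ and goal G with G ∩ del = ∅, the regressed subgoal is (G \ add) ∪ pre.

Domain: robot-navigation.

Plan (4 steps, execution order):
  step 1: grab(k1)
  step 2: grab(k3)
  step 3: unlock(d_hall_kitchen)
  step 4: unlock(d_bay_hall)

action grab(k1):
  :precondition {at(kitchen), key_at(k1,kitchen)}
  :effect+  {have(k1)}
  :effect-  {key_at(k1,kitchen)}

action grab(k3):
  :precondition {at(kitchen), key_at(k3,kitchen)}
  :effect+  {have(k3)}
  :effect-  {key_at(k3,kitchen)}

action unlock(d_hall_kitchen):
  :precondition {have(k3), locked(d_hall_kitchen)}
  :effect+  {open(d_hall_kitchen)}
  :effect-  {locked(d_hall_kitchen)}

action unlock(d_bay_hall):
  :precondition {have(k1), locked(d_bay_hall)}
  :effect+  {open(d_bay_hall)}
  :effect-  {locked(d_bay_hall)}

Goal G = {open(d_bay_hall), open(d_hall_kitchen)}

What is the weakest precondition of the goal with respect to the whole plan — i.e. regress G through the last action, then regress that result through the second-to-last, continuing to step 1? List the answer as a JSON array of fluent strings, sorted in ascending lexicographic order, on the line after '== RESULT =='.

Work backward from the goal:
  through step 4 (unlock(d_bay_hall)): drop {open(d_bay_hall)}, keep {open(d_hall_kitchen)}, require {have(k1), locked(d_bay_hall)}
    → {have(k1), locked(d_bay_hall), open(d_hall_kitchen)}
  through step 3 (unlock(d_hall_kitchen)): drop {open(d_hall_kitchen)}, keep {have(k1), locked(d_bay_hall)}, require {have(k3), locked(d_hall_kitchen)}
    → {have(k1), have(k3), locked(d_bay_hall), locked(d_hall_kitchen)}
  through step 2 (grab(k3)): drop {have(k3)}, keep {have(k1), locked(d_bay_hall), locked(d_hall_kitchen)}, require {at(kitchen), key_at(k3,kitchen)}
    → {at(kitchen), have(k1), key_at(k3,kitchen), locked(d_bay_hall), locked(d_hall_kitchen)}
  through step 1 (grab(k1)): drop {have(k1)}, keep {at(kitchen), key_at(k3,kitchen), locked(d_bay_hall), locked(d_hall_kitchen)}, require {at(kitchen), key_at(k1,kitchen)}
    → {at(kitchen), key_at(k1,kitchen), key_at(k3,kitchen), locked(d_bay_hall), locked(d_hall_kitchen)}

== RESULT ==
["at(kitchen)", "key_at(k1,kitchen)", "key_at(k3,kitchen)", "locked(d_bay_hall)", "locked(d_hall_kitchen)"]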